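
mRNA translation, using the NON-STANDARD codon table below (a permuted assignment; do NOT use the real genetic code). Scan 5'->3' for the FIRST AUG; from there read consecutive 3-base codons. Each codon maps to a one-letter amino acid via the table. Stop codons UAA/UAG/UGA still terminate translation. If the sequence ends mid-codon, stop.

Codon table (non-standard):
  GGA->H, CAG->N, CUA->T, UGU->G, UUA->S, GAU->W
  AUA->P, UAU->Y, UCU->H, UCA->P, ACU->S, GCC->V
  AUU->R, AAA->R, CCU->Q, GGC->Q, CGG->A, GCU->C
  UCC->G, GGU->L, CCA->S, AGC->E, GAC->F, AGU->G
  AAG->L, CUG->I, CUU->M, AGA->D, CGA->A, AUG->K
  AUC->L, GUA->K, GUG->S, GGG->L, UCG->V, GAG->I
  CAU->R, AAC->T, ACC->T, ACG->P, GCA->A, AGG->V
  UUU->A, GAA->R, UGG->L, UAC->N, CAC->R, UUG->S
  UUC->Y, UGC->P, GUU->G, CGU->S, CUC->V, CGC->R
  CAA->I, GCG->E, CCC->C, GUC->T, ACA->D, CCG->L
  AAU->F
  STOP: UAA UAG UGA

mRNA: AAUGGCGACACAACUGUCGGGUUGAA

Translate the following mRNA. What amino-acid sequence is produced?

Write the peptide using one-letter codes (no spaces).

start AUG at pos 1
pos 1: AUG -> K; peptide=K
pos 4: GCG -> E; peptide=KE
pos 7: ACA -> D; peptide=KED
pos 10: CAA -> I; peptide=KEDI
pos 13: CUG -> I; peptide=KEDII
pos 16: UCG -> V; peptide=KEDIIV
pos 19: GGU -> L; peptide=KEDIIVL
pos 22: UGA -> STOP

Answer: KEDIIVL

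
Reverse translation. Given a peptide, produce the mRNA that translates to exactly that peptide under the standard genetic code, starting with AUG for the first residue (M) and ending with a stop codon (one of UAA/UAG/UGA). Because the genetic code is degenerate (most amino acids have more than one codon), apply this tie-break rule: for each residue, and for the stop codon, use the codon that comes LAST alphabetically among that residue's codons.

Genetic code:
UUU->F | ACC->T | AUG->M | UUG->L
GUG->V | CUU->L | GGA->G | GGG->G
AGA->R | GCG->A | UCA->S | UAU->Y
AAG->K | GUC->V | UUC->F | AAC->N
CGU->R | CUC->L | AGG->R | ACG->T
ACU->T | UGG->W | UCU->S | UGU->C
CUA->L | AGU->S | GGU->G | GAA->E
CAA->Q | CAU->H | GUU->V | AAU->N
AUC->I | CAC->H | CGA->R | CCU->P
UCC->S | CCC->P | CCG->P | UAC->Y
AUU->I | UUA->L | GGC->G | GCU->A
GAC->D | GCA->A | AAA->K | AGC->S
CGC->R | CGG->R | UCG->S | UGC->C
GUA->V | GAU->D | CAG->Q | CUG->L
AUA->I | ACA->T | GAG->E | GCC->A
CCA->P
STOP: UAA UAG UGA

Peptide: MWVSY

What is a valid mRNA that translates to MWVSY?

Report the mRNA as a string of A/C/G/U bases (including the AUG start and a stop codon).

residue 1: M -> AUG (start codon)
residue 2: W -> UGG (only codon)
residue 3: V codons sorted = GUA,GUC,GUG,GUU -> pick last = GUU
residue 4: S codons sorted = AGC,AGU,UCA,UCC,UCG,UCU -> pick last = UCU
residue 5: Y codons sorted = UAC,UAU -> pick last = UAU
terminator: stop codons sorted = UAA,UAG,UGA -> pick last = UGA

Answer: mRNA: AUGUGGGUUUCUUAUUGA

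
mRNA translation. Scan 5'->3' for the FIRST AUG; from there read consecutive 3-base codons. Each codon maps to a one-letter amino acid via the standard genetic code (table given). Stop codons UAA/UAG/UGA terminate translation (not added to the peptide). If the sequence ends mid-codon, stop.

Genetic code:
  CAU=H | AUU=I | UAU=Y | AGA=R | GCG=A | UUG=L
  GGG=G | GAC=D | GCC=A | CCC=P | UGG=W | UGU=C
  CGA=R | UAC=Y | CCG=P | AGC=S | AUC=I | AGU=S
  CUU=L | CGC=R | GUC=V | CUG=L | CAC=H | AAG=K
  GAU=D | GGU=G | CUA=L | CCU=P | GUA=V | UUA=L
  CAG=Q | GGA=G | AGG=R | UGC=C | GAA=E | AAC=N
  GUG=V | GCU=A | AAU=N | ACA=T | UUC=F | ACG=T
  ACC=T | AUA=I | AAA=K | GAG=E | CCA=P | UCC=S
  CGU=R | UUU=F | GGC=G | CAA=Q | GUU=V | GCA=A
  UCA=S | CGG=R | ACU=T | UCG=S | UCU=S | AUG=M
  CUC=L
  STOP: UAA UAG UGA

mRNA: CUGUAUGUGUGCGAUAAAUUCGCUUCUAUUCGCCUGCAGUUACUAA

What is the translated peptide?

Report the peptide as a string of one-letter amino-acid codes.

start AUG at pos 4
pos 4: AUG -> M; peptide=M
pos 7: UGU -> C; peptide=MC
pos 10: GCG -> A; peptide=MCA
pos 13: AUA -> I; peptide=MCAI
pos 16: AAU -> N; peptide=MCAIN
pos 19: UCG -> S; peptide=MCAINS
pos 22: CUU -> L; peptide=MCAINSL
pos 25: CUA -> L; peptide=MCAINSLL
pos 28: UUC -> F; peptide=MCAINSLLF
pos 31: GCC -> A; peptide=MCAINSLLFA
pos 34: UGC -> C; peptide=MCAINSLLFAC
pos 37: AGU -> S; peptide=MCAINSLLFACS
pos 40: UAC -> Y; peptide=MCAINSLLFACSY
pos 43: UAA -> STOP

Answer: MCAINSLLFACSY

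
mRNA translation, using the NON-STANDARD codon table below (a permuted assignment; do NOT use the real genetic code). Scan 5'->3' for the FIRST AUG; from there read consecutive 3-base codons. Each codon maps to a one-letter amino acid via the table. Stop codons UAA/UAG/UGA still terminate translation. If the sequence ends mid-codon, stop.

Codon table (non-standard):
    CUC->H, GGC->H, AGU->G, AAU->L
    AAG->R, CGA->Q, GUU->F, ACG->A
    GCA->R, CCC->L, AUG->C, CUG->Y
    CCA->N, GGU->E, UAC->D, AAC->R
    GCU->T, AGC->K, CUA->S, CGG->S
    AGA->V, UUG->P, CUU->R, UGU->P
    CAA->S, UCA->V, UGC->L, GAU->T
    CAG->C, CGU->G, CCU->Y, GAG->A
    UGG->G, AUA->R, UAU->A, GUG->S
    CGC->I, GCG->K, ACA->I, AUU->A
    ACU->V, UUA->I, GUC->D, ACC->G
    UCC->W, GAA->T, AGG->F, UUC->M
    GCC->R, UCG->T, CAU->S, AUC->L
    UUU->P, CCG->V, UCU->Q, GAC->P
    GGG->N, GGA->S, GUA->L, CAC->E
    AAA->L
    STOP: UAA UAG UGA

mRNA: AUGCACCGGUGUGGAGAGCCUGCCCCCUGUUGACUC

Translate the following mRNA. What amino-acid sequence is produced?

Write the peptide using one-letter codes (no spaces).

Answer: CESPSAYRLP

Derivation:
start AUG at pos 0
pos 0: AUG -> C; peptide=C
pos 3: CAC -> E; peptide=CE
pos 6: CGG -> S; peptide=CES
pos 9: UGU -> P; peptide=CESP
pos 12: GGA -> S; peptide=CESPS
pos 15: GAG -> A; peptide=CESPSA
pos 18: CCU -> Y; peptide=CESPSAY
pos 21: GCC -> R; peptide=CESPSAYR
pos 24: CCC -> L; peptide=CESPSAYRL
pos 27: UGU -> P; peptide=CESPSAYRLP
pos 30: UGA -> STOP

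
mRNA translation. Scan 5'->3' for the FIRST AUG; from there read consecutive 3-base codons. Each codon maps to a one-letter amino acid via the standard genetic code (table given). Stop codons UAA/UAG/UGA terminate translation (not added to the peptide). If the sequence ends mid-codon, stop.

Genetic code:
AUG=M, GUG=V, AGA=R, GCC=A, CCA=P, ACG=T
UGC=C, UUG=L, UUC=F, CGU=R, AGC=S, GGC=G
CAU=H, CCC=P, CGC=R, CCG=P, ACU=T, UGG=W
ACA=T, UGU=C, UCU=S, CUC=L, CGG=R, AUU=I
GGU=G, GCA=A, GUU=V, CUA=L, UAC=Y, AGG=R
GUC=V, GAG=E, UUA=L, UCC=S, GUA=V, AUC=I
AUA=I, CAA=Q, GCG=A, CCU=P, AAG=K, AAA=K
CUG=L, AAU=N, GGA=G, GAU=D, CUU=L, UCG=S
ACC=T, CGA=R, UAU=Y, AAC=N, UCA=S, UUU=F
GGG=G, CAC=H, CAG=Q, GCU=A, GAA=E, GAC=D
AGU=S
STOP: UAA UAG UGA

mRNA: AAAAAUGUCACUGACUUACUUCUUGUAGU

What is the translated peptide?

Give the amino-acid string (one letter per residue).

start AUG at pos 4
pos 4: AUG -> M; peptide=M
pos 7: UCA -> S; peptide=MS
pos 10: CUG -> L; peptide=MSL
pos 13: ACU -> T; peptide=MSLT
pos 16: UAC -> Y; peptide=MSLTY
pos 19: UUC -> F; peptide=MSLTYF
pos 22: UUG -> L; peptide=MSLTYFL
pos 25: UAG -> STOP

Answer: MSLTYFL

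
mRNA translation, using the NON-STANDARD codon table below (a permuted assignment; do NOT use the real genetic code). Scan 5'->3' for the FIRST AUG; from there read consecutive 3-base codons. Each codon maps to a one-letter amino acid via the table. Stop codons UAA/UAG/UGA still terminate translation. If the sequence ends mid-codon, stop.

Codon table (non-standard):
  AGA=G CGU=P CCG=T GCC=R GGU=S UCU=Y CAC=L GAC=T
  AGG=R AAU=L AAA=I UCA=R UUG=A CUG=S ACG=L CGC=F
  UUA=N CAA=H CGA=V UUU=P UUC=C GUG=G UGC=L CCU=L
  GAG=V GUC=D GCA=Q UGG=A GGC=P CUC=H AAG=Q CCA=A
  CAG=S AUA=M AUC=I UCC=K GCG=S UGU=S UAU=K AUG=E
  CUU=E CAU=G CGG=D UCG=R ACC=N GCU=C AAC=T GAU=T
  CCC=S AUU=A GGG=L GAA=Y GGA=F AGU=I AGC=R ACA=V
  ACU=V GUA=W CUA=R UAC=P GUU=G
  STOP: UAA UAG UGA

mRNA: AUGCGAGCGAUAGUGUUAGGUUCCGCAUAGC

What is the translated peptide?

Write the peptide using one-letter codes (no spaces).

Answer: EVSMGNSKQ

Derivation:
start AUG at pos 0
pos 0: AUG -> E; peptide=E
pos 3: CGA -> V; peptide=EV
pos 6: GCG -> S; peptide=EVS
pos 9: AUA -> M; peptide=EVSM
pos 12: GUG -> G; peptide=EVSMG
pos 15: UUA -> N; peptide=EVSMGN
pos 18: GGU -> S; peptide=EVSMGNS
pos 21: UCC -> K; peptide=EVSMGNSK
pos 24: GCA -> Q; peptide=EVSMGNSKQ
pos 27: UAG -> STOP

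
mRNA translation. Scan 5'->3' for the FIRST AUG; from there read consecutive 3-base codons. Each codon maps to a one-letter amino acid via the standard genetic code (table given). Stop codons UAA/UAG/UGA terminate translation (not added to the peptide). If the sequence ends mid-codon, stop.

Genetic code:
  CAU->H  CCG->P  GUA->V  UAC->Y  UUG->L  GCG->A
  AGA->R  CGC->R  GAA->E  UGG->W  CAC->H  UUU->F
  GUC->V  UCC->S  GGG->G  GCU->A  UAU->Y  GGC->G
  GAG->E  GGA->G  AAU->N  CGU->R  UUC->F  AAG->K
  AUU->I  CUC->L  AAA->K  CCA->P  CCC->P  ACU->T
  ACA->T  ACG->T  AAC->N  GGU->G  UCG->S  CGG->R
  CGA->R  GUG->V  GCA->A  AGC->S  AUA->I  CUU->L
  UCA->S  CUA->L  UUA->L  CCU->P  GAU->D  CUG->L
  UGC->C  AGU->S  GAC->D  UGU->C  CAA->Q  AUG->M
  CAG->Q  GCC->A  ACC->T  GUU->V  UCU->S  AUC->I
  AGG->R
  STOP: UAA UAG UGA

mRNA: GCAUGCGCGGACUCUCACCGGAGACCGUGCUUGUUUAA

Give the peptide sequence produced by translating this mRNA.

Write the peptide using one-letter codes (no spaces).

Answer: MRGLSPETVLV

Derivation:
start AUG at pos 2
pos 2: AUG -> M; peptide=M
pos 5: CGC -> R; peptide=MR
pos 8: GGA -> G; peptide=MRG
pos 11: CUC -> L; peptide=MRGL
pos 14: UCA -> S; peptide=MRGLS
pos 17: CCG -> P; peptide=MRGLSP
pos 20: GAG -> E; peptide=MRGLSPE
pos 23: ACC -> T; peptide=MRGLSPET
pos 26: GUG -> V; peptide=MRGLSPETV
pos 29: CUU -> L; peptide=MRGLSPETVL
pos 32: GUU -> V; peptide=MRGLSPETVLV
pos 35: UAA -> STOP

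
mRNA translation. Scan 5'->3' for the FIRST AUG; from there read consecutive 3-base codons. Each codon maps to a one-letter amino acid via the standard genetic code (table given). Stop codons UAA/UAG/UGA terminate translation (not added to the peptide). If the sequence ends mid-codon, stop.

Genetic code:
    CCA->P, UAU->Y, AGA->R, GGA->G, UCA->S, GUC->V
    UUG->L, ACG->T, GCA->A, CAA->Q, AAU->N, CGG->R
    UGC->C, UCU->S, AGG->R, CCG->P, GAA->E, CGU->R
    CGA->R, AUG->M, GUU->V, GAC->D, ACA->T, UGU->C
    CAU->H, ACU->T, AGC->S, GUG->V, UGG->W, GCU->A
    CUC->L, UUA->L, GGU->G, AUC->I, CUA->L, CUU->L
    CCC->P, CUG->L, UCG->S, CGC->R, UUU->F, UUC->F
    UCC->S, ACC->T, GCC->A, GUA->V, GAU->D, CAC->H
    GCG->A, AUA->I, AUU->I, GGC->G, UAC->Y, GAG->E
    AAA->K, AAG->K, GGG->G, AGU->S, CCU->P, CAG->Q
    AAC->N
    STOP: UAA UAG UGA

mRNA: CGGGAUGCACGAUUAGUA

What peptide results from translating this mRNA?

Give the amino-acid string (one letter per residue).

Answer: MHD

Derivation:
start AUG at pos 4
pos 4: AUG -> M; peptide=M
pos 7: CAC -> H; peptide=MH
pos 10: GAU -> D; peptide=MHD
pos 13: UAG -> STOP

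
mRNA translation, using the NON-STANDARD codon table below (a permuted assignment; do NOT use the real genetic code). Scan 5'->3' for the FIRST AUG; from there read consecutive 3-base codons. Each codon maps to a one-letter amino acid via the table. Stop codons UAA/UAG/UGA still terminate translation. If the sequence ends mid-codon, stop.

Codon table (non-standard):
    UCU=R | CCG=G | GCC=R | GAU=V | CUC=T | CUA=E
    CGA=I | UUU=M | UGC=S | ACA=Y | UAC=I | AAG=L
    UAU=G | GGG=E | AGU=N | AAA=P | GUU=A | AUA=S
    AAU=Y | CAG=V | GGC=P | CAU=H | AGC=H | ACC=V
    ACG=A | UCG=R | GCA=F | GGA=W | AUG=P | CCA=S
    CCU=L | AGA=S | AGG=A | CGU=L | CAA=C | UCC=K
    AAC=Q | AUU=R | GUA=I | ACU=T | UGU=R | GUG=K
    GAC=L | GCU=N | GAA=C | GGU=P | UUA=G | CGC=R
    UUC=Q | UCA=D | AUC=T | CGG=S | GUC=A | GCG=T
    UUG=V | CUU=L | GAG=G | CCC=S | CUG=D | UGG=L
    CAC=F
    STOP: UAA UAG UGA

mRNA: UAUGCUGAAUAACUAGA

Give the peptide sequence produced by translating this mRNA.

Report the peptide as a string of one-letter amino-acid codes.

Answer: PDYQ

Derivation:
start AUG at pos 1
pos 1: AUG -> P; peptide=P
pos 4: CUG -> D; peptide=PD
pos 7: AAU -> Y; peptide=PDY
pos 10: AAC -> Q; peptide=PDYQ
pos 13: UAG -> STOP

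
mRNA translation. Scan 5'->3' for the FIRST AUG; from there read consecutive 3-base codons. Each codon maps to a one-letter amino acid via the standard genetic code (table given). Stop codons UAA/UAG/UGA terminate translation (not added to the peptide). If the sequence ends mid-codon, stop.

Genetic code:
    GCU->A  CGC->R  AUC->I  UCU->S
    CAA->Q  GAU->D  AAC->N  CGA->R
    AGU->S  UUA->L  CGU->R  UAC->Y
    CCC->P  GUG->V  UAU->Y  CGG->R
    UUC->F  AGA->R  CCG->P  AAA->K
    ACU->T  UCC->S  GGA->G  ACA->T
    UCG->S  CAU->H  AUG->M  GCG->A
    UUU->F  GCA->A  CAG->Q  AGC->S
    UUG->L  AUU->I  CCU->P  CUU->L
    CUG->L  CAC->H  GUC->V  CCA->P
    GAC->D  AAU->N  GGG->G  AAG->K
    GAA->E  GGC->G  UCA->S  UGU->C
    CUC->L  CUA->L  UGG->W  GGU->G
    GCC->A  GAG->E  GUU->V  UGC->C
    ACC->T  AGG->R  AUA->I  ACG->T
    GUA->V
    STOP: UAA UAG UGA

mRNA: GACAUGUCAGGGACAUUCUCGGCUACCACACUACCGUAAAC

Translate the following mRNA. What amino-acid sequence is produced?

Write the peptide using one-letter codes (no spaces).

start AUG at pos 3
pos 3: AUG -> M; peptide=M
pos 6: UCA -> S; peptide=MS
pos 9: GGG -> G; peptide=MSG
pos 12: ACA -> T; peptide=MSGT
pos 15: UUC -> F; peptide=MSGTF
pos 18: UCG -> S; peptide=MSGTFS
pos 21: GCU -> A; peptide=MSGTFSA
pos 24: ACC -> T; peptide=MSGTFSAT
pos 27: ACA -> T; peptide=MSGTFSATT
pos 30: CUA -> L; peptide=MSGTFSATTL
pos 33: CCG -> P; peptide=MSGTFSATTLP
pos 36: UAA -> STOP

Answer: MSGTFSATTLP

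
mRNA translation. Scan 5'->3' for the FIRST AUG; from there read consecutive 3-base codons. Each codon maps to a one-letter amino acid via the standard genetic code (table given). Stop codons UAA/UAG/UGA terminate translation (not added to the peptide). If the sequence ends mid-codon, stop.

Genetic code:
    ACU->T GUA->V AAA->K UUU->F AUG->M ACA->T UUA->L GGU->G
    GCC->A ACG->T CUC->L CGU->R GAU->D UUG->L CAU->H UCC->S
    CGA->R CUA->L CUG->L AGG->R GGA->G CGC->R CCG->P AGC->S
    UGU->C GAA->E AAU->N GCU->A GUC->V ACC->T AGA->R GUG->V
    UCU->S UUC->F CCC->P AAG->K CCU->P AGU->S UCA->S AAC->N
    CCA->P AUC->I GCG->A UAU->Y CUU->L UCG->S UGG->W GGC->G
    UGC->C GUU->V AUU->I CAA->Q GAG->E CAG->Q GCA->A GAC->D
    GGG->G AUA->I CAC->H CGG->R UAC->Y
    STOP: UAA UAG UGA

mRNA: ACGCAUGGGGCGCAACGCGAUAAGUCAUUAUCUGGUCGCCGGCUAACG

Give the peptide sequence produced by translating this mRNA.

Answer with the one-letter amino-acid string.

start AUG at pos 4
pos 4: AUG -> M; peptide=M
pos 7: GGG -> G; peptide=MG
pos 10: CGC -> R; peptide=MGR
pos 13: AAC -> N; peptide=MGRN
pos 16: GCG -> A; peptide=MGRNA
pos 19: AUA -> I; peptide=MGRNAI
pos 22: AGU -> S; peptide=MGRNAIS
pos 25: CAU -> H; peptide=MGRNAISH
pos 28: UAU -> Y; peptide=MGRNAISHY
pos 31: CUG -> L; peptide=MGRNAISHYL
pos 34: GUC -> V; peptide=MGRNAISHYLV
pos 37: GCC -> A; peptide=MGRNAISHYLVA
pos 40: GGC -> G; peptide=MGRNAISHYLVAG
pos 43: UAA -> STOP

Answer: MGRNAISHYLVAG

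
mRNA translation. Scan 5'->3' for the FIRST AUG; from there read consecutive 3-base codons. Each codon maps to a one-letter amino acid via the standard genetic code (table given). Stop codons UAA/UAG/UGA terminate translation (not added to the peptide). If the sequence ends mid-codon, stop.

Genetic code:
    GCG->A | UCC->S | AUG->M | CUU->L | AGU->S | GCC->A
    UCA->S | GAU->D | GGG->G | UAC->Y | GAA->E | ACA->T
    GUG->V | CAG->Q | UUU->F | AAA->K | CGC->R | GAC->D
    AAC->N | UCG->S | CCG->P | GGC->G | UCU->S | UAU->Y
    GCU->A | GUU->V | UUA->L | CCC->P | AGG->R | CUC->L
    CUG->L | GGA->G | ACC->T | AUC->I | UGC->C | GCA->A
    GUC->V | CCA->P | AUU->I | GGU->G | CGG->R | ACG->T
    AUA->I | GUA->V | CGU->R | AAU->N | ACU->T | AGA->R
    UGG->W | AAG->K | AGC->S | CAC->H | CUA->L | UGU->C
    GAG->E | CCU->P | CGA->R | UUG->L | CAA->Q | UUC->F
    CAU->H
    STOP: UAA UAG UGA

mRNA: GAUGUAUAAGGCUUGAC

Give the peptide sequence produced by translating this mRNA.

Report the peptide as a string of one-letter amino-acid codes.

start AUG at pos 1
pos 1: AUG -> M; peptide=M
pos 4: UAU -> Y; peptide=MY
pos 7: AAG -> K; peptide=MYK
pos 10: GCU -> A; peptide=MYKA
pos 13: UGA -> STOP

Answer: MYKA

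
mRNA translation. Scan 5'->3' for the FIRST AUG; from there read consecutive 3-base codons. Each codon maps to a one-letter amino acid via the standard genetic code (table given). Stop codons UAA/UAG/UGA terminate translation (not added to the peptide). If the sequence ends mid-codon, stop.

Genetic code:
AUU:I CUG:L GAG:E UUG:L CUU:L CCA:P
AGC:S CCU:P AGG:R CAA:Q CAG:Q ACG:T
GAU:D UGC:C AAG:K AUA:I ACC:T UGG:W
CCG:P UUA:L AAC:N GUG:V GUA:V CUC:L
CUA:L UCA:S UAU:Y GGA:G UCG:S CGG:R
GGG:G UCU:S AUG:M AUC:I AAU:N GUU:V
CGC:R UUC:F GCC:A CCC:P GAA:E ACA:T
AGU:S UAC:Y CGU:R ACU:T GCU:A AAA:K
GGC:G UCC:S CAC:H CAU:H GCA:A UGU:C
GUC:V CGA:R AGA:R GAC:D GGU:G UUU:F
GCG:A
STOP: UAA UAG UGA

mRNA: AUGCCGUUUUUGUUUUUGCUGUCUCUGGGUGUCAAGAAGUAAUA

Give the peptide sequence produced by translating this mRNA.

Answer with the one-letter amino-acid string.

Answer: MPFLFLLSLGVKK

Derivation:
start AUG at pos 0
pos 0: AUG -> M; peptide=M
pos 3: CCG -> P; peptide=MP
pos 6: UUU -> F; peptide=MPF
pos 9: UUG -> L; peptide=MPFL
pos 12: UUU -> F; peptide=MPFLF
pos 15: UUG -> L; peptide=MPFLFL
pos 18: CUG -> L; peptide=MPFLFLL
pos 21: UCU -> S; peptide=MPFLFLLS
pos 24: CUG -> L; peptide=MPFLFLLSL
pos 27: GGU -> G; peptide=MPFLFLLSLG
pos 30: GUC -> V; peptide=MPFLFLLSLGV
pos 33: AAG -> K; peptide=MPFLFLLSLGVK
pos 36: AAG -> K; peptide=MPFLFLLSLGVKK
pos 39: UAA -> STOP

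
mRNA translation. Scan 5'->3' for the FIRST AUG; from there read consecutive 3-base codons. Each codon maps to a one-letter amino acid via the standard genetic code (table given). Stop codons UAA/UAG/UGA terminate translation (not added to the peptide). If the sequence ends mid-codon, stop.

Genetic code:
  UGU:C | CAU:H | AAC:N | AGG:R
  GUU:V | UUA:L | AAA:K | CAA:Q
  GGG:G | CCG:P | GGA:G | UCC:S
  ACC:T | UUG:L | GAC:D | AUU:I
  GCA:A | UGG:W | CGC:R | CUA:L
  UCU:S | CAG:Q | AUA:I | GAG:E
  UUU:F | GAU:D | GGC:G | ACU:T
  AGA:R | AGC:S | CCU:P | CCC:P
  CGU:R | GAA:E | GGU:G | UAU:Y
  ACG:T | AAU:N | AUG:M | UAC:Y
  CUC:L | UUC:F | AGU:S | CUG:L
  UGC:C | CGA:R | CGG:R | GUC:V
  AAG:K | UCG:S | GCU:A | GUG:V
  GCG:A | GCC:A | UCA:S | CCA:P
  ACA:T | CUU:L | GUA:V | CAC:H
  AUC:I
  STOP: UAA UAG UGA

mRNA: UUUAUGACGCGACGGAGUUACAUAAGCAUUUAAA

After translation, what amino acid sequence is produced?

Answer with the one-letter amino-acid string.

Answer: MTRRSYISI

Derivation:
start AUG at pos 3
pos 3: AUG -> M; peptide=M
pos 6: ACG -> T; peptide=MT
pos 9: CGA -> R; peptide=MTR
pos 12: CGG -> R; peptide=MTRR
pos 15: AGU -> S; peptide=MTRRS
pos 18: UAC -> Y; peptide=MTRRSY
pos 21: AUA -> I; peptide=MTRRSYI
pos 24: AGC -> S; peptide=MTRRSYIS
pos 27: AUU -> I; peptide=MTRRSYISI
pos 30: UAA -> STOP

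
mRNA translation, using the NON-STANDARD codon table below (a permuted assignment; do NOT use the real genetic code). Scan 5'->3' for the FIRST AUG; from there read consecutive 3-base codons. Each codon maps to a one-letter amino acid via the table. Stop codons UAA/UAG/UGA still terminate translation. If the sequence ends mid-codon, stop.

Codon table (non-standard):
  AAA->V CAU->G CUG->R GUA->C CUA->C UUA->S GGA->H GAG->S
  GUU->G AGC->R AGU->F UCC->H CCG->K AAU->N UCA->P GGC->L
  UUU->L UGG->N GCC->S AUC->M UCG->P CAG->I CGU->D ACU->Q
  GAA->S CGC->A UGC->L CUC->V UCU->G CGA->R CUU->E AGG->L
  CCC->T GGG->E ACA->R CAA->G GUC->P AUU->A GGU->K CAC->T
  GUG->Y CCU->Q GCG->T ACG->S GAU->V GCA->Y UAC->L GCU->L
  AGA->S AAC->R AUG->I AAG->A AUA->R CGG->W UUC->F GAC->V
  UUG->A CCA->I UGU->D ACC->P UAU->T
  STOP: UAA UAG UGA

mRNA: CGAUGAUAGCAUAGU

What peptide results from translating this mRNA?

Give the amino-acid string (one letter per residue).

Answer: IRY

Derivation:
start AUG at pos 2
pos 2: AUG -> I; peptide=I
pos 5: AUA -> R; peptide=IR
pos 8: GCA -> Y; peptide=IRY
pos 11: UAG -> STOP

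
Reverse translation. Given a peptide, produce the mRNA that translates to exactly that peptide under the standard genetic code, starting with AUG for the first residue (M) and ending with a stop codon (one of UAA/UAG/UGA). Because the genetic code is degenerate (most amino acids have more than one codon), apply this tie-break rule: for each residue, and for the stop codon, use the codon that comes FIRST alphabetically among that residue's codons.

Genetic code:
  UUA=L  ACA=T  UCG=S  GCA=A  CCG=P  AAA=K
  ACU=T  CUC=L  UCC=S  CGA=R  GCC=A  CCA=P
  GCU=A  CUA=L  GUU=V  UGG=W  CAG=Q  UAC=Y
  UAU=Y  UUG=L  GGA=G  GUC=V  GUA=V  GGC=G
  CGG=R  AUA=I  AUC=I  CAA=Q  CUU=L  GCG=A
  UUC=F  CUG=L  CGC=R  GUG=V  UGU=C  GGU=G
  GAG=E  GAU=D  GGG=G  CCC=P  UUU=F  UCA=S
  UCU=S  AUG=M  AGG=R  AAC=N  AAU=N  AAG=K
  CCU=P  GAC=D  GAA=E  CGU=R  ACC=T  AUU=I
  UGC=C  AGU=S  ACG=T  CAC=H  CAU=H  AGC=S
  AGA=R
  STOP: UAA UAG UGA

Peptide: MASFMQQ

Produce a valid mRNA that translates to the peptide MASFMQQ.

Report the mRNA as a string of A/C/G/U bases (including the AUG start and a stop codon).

residue 1: M -> AUG (start codon)
residue 2: A codons sorted = GCA,GCC,GCG,GCU -> pick first = GCA
residue 3: S codons sorted = AGC,AGU,UCA,UCC,UCG,UCU -> pick first = AGC
residue 4: F codons sorted = UUC,UUU -> pick first = UUC
residue 5: M -> AUG (only codon)
residue 6: Q codons sorted = CAA,CAG -> pick first = CAA
residue 7: Q codons sorted = CAA,CAG -> pick first = CAA
terminator: stop codons sorted = UAA,UAG,UGA -> pick first = UAA

Answer: mRNA: AUGGCAAGCUUCAUGCAACAAUAA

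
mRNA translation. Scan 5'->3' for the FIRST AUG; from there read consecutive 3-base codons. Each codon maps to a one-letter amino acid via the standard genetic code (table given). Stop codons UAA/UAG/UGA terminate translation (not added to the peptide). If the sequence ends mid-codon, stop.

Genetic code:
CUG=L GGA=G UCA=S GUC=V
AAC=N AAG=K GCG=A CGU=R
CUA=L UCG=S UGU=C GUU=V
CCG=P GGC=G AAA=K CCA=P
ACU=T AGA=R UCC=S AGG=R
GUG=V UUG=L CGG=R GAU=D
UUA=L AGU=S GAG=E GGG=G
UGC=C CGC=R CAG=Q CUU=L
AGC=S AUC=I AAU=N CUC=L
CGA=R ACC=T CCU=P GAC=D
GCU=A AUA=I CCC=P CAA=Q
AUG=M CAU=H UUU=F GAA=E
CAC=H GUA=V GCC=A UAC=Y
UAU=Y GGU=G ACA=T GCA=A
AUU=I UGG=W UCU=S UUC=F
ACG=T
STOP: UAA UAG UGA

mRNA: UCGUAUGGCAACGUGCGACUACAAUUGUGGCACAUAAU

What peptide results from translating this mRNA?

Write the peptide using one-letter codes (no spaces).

start AUG at pos 4
pos 4: AUG -> M; peptide=M
pos 7: GCA -> A; peptide=MA
pos 10: ACG -> T; peptide=MAT
pos 13: UGC -> C; peptide=MATC
pos 16: GAC -> D; peptide=MATCD
pos 19: UAC -> Y; peptide=MATCDY
pos 22: AAU -> N; peptide=MATCDYN
pos 25: UGU -> C; peptide=MATCDYNC
pos 28: GGC -> G; peptide=MATCDYNCG
pos 31: ACA -> T; peptide=MATCDYNCGT
pos 34: UAA -> STOP

Answer: MATCDYNCGT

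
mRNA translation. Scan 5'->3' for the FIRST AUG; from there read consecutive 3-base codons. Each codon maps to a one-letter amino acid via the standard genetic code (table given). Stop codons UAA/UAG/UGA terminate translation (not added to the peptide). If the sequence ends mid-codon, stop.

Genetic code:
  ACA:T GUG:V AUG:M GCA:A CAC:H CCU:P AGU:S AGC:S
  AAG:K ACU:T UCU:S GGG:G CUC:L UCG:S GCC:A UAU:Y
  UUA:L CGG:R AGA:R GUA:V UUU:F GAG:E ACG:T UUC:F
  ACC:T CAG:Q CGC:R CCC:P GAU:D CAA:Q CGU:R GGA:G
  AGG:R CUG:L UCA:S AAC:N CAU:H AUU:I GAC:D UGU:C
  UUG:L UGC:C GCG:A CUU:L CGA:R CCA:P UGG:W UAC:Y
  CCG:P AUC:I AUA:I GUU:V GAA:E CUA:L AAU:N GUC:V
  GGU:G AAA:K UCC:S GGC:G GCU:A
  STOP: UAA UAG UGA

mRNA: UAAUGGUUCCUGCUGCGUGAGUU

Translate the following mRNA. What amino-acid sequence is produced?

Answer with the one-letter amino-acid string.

start AUG at pos 2
pos 2: AUG -> M; peptide=M
pos 5: GUU -> V; peptide=MV
pos 8: CCU -> P; peptide=MVP
pos 11: GCU -> A; peptide=MVPA
pos 14: GCG -> A; peptide=MVPAA
pos 17: UGA -> STOP

Answer: MVPAA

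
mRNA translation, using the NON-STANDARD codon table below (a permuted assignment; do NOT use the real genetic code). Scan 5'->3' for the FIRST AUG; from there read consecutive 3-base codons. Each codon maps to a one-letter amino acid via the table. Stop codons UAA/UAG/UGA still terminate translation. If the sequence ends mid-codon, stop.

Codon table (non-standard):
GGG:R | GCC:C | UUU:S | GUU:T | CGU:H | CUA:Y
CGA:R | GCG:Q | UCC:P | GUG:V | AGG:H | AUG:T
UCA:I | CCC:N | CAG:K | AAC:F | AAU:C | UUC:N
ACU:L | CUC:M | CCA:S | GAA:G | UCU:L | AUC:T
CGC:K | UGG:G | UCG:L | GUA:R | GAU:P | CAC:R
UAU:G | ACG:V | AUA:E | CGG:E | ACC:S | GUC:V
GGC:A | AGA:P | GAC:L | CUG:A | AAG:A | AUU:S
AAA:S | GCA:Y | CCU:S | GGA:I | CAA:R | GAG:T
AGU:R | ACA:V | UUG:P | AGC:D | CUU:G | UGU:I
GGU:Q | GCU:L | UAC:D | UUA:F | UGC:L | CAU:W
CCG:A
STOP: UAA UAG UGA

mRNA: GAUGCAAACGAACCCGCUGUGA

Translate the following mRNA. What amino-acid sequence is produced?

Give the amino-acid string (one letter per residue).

Answer: TRVFAA

Derivation:
start AUG at pos 1
pos 1: AUG -> T; peptide=T
pos 4: CAA -> R; peptide=TR
pos 7: ACG -> V; peptide=TRV
pos 10: AAC -> F; peptide=TRVF
pos 13: CCG -> A; peptide=TRVFA
pos 16: CUG -> A; peptide=TRVFAA
pos 19: UGA -> STOP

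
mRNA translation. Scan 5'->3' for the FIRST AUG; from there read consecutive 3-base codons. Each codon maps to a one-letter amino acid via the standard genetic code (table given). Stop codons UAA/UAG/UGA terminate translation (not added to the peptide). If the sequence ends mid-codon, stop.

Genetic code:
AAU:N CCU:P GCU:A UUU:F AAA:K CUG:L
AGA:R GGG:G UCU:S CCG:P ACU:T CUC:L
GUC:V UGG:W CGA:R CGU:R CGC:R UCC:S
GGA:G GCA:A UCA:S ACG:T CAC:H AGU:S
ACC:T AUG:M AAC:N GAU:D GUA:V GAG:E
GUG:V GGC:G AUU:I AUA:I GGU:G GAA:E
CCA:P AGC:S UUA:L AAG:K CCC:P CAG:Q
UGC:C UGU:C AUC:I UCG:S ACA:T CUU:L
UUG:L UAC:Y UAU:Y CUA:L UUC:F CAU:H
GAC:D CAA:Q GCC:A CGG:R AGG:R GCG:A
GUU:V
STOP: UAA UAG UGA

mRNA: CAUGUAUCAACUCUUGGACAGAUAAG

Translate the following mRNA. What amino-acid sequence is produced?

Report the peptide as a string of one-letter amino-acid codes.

Answer: MYQLLDR

Derivation:
start AUG at pos 1
pos 1: AUG -> M; peptide=M
pos 4: UAU -> Y; peptide=MY
pos 7: CAA -> Q; peptide=MYQ
pos 10: CUC -> L; peptide=MYQL
pos 13: UUG -> L; peptide=MYQLL
pos 16: GAC -> D; peptide=MYQLLD
pos 19: AGA -> R; peptide=MYQLLDR
pos 22: UAA -> STOP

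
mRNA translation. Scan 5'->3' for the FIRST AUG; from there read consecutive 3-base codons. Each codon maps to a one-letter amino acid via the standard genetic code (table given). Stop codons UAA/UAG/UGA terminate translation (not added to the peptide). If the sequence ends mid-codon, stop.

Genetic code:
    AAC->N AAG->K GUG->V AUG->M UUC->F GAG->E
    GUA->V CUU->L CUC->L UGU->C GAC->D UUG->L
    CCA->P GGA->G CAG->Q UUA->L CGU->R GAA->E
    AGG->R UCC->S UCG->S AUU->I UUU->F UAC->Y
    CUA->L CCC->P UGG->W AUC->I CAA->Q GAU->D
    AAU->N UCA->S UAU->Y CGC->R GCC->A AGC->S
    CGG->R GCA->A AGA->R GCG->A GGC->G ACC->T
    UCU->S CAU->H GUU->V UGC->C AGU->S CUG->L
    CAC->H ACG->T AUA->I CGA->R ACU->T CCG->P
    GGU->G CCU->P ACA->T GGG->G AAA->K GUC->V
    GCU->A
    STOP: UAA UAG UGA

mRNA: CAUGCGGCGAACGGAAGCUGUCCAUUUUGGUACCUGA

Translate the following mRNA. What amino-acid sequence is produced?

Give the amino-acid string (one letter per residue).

Answer: MRRTEAVHFGT

Derivation:
start AUG at pos 1
pos 1: AUG -> M; peptide=M
pos 4: CGG -> R; peptide=MR
pos 7: CGA -> R; peptide=MRR
pos 10: ACG -> T; peptide=MRRT
pos 13: GAA -> E; peptide=MRRTE
pos 16: GCU -> A; peptide=MRRTEA
pos 19: GUC -> V; peptide=MRRTEAV
pos 22: CAU -> H; peptide=MRRTEAVH
pos 25: UUU -> F; peptide=MRRTEAVHF
pos 28: GGU -> G; peptide=MRRTEAVHFG
pos 31: ACC -> T; peptide=MRRTEAVHFGT
pos 34: UGA -> STOP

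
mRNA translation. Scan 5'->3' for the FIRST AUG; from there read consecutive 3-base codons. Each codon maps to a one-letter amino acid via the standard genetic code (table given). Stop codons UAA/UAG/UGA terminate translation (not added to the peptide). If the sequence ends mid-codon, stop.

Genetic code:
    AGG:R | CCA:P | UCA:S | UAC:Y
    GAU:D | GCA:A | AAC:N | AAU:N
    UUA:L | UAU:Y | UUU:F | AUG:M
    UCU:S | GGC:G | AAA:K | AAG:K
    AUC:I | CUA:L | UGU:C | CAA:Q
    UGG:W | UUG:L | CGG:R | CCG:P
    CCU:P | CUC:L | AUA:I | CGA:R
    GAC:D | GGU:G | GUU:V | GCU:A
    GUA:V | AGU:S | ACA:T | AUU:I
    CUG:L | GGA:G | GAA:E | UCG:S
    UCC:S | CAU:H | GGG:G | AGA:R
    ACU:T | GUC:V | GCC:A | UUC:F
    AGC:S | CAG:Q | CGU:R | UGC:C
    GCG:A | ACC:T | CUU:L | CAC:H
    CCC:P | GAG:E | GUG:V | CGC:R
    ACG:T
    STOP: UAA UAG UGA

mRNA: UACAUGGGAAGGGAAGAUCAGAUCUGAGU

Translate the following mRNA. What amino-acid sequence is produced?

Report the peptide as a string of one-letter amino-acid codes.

Answer: MGREDQI

Derivation:
start AUG at pos 3
pos 3: AUG -> M; peptide=M
pos 6: GGA -> G; peptide=MG
pos 9: AGG -> R; peptide=MGR
pos 12: GAA -> E; peptide=MGRE
pos 15: GAU -> D; peptide=MGRED
pos 18: CAG -> Q; peptide=MGREDQ
pos 21: AUC -> I; peptide=MGREDQI
pos 24: UGA -> STOP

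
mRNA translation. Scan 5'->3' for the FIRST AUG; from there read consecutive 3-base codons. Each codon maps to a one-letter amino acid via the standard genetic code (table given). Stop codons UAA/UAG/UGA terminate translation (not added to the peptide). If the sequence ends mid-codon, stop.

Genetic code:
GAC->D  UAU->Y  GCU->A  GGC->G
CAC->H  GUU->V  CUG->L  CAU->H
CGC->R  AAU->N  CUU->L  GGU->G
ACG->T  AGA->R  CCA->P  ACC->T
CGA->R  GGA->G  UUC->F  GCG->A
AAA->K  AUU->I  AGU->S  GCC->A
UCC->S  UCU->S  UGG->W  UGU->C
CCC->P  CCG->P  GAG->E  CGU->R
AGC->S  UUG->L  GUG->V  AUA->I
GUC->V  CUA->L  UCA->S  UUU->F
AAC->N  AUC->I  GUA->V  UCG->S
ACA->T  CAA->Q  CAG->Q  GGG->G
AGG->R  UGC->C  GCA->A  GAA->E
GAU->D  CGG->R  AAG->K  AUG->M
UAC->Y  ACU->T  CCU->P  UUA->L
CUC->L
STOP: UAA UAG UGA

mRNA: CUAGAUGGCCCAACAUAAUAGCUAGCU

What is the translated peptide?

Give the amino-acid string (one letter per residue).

Answer: MAQHNS

Derivation:
start AUG at pos 4
pos 4: AUG -> M; peptide=M
pos 7: GCC -> A; peptide=MA
pos 10: CAA -> Q; peptide=MAQ
pos 13: CAU -> H; peptide=MAQH
pos 16: AAU -> N; peptide=MAQHN
pos 19: AGC -> S; peptide=MAQHNS
pos 22: UAG -> STOP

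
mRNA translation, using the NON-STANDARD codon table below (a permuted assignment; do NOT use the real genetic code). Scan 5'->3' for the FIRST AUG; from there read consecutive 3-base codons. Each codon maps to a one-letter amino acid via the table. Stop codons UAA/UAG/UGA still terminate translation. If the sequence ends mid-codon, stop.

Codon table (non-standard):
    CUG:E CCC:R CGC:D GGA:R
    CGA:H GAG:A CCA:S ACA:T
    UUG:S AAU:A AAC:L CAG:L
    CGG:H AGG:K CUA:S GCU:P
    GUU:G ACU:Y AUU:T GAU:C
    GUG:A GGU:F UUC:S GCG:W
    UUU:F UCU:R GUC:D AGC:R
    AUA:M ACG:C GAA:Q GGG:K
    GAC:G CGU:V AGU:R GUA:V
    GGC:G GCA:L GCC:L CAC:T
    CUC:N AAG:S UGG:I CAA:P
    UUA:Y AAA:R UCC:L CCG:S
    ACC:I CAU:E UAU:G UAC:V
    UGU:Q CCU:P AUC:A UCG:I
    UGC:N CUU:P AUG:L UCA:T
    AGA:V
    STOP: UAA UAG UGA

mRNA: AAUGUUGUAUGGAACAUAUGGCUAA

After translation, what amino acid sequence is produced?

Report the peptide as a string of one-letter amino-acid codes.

start AUG at pos 1
pos 1: AUG -> L; peptide=L
pos 4: UUG -> S; peptide=LS
pos 7: UAU -> G; peptide=LSG
pos 10: GGA -> R; peptide=LSGR
pos 13: ACA -> T; peptide=LSGRT
pos 16: UAU -> G; peptide=LSGRTG
pos 19: GGC -> G; peptide=LSGRTGG
pos 22: UAA -> STOP

Answer: LSGRTGG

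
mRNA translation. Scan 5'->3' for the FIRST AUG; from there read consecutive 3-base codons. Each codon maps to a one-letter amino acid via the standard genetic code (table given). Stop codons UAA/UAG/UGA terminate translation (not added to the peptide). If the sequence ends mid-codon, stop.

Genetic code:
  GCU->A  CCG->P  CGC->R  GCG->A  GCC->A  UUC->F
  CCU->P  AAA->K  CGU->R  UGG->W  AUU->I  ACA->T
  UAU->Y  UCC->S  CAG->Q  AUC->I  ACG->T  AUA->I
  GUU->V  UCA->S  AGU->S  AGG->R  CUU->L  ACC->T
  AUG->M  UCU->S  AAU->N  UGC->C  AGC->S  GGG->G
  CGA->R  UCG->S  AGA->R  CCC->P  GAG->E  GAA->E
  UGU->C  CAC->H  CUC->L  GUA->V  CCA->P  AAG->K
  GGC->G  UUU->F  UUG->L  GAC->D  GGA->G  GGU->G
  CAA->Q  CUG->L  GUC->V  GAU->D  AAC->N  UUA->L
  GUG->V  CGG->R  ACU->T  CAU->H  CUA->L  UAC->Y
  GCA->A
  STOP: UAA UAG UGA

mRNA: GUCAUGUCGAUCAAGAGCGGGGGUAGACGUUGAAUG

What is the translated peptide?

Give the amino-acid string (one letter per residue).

Answer: MSIKSGGRR

Derivation:
start AUG at pos 3
pos 3: AUG -> M; peptide=M
pos 6: UCG -> S; peptide=MS
pos 9: AUC -> I; peptide=MSI
pos 12: AAG -> K; peptide=MSIK
pos 15: AGC -> S; peptide=MSIKS
pos 18: GGG -> G; peptide=MSIKSG
pos 21: GGU -> G; peptide=MSIKSGG
pos 24: AGA -> R; peptide=MSIKSGGR
pos 27: CGU -> R; peptide=MSIKSGGRR
pos 30: UGA -> STOP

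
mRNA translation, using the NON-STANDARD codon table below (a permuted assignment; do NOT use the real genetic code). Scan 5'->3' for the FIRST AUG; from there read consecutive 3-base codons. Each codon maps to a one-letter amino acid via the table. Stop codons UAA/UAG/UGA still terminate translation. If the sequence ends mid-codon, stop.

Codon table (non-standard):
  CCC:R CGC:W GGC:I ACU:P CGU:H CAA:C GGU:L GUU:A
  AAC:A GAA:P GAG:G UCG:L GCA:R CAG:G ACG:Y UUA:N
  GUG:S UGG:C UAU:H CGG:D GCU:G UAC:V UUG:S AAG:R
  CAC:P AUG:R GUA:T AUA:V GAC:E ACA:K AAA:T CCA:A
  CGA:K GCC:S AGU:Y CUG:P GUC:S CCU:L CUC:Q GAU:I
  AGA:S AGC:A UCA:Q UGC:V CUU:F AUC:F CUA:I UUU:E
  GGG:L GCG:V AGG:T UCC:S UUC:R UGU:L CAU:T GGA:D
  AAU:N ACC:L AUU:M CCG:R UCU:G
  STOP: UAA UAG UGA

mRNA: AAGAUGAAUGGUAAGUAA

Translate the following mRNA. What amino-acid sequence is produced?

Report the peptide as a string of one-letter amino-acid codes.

Answer: RNLR

Derivation:
start AUG at pos 3
pos 3: AUG -> R; peptide=R
pos 6: AAU -> N; peptide=RN
pos 9: GGU -> L; peptide=RNL
pos 12: AAG -> R; peptide=RNLR
pos 15: UAA -> STOP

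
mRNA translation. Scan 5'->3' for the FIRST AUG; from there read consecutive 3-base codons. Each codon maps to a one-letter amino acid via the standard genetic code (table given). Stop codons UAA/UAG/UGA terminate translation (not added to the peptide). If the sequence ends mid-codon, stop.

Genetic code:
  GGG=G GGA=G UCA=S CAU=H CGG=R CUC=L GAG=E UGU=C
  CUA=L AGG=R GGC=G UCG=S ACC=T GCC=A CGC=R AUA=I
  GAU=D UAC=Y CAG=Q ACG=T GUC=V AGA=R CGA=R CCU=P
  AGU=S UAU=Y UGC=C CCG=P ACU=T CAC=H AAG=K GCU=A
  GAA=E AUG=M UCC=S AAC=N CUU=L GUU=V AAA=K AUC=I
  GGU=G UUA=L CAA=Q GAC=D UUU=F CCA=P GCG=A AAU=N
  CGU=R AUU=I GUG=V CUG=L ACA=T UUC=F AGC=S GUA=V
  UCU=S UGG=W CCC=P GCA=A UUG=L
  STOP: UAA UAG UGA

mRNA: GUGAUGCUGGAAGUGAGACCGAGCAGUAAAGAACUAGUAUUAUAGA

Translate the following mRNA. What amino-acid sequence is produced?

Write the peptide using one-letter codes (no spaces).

Answer: MLEVRPSSKELVL

Derivation:
start AUG at pos 3
pos 3: AUG -> M; peptide=M
pos 6: CUG -> L; peptide=ML
pos 9: GAA -> E; peptide=MLE
pos 12: GUG -> V; peptide=MLEV
pos 15: AGA -> R; peptide=MLEVR
pos 18: CCG -> P; peptide=MLEVRP
pos 21: AGC -> S; peptide=MLEVRPS
pos 24: AGU -> S; peptide=MLEVRPSS
pos 27: AAA -> K; peptide=MLEVRPSSK
pos 30: GAA -> E; peptide=MLEVRPSSKE
pos 33: CUA -> L; peptide=MLEVRPSSKEL
pos 36: GUA -> V; peptide=MLEVRPSSKELV
pos 39: UUA -> L; peptide=MLEVRPSSKELVL
pos 42: UAG -> STOP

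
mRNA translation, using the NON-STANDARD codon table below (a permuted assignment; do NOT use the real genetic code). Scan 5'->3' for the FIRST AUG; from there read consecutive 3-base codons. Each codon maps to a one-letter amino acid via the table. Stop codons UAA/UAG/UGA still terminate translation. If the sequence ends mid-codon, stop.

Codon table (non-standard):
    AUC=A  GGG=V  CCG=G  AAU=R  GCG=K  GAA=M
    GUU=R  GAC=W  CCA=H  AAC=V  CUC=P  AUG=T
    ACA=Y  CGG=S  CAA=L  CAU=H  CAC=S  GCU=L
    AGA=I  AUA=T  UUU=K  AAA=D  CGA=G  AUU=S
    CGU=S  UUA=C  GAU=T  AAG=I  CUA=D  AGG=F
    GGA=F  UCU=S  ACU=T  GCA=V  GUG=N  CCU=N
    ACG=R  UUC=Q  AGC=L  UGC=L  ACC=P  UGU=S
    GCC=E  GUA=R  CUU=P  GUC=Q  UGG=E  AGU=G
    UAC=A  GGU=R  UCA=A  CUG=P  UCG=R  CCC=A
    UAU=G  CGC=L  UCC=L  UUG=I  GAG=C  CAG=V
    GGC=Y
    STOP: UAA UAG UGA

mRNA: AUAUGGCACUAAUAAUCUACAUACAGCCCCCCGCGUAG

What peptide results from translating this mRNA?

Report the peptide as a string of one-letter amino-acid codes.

Answer: TVDTAATVAAK

Derivation:
start AUG at pos 2
pos 2: AUG -> T; peptide=T
pos 5: GCA -> V; peptide=TV
pos 8: CUA -> D; peptide=TVD
pos 11: AUA -> T; peptide=TVDT
pos 14: AUC -> A; peptide=TVDTA
pos 17: UAC -> A; peptide=TVDTAA
pos 20: AUA -> T; peptide=TVDTAAT
pos 23: CAG -> V; peptide=TVDTAATV
pos 26: CCC -> A; peptide=TVDTAATVA
pos 29: CCC -> A; peptide=TVDTAATVAA
pos 32: GCG -> K; peptide=TVDTAATVAAK
pos 35: UAG -> STOP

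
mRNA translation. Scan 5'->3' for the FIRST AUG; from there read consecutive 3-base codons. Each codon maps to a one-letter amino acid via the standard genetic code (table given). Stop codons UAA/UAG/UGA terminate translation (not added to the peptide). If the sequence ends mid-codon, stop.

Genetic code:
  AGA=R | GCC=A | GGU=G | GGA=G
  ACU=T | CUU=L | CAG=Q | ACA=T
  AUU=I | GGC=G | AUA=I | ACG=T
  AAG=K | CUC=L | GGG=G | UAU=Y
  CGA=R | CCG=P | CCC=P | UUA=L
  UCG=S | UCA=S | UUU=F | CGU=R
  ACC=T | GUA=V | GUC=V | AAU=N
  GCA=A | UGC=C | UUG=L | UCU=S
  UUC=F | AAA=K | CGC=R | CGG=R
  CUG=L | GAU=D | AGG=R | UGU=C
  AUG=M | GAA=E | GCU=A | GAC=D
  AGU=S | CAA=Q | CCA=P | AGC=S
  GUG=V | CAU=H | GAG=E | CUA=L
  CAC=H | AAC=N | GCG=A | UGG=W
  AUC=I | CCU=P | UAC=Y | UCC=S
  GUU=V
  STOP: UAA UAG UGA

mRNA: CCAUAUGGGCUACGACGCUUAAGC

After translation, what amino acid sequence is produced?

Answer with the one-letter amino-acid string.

Answer: MGYDA

Derivation:
start AUG at pos 4
pos 4: AUG -> M; peptide=M
pos 7: GGC -> G; peptide=MG
pos 10: UAC -> Y; peptide=MGY
pos 13: GAC -> D; peptide=MGYD
pos 16: GCU -> A; peptide=MGYDA
pos 19: UAA -> STOP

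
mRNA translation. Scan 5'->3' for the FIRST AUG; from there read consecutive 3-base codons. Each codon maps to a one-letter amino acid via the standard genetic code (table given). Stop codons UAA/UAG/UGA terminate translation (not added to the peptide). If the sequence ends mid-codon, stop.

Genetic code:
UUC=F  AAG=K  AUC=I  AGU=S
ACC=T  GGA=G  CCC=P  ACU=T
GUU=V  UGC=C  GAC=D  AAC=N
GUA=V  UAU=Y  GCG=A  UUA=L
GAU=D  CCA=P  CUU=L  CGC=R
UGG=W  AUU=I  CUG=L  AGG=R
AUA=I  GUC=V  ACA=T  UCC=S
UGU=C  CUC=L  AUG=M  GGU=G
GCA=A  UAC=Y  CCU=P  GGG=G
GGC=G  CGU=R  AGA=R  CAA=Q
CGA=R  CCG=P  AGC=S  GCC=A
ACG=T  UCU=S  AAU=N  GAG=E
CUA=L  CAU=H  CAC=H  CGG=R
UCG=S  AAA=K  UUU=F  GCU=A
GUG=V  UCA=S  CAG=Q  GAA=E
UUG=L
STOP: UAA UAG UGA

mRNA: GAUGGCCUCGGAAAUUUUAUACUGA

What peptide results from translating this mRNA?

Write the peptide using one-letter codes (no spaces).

Answer: MASEILY

Derivation:
start AUG at pos 1
pos 1: AUG -> M; peptide=M
pos 4: GCC -> A; peptide=MA
pos 7: UCG -> S; peptide=MAS
pos 10: GAA -> E; peptide=MASE
pos 13: AUU -> I; peptide=MASEI
pos 16: UUA -> L; peptide=MASEIL
pos 19: UAC -> Y; peptide=MASEILY
pos 22: UGA -> STOP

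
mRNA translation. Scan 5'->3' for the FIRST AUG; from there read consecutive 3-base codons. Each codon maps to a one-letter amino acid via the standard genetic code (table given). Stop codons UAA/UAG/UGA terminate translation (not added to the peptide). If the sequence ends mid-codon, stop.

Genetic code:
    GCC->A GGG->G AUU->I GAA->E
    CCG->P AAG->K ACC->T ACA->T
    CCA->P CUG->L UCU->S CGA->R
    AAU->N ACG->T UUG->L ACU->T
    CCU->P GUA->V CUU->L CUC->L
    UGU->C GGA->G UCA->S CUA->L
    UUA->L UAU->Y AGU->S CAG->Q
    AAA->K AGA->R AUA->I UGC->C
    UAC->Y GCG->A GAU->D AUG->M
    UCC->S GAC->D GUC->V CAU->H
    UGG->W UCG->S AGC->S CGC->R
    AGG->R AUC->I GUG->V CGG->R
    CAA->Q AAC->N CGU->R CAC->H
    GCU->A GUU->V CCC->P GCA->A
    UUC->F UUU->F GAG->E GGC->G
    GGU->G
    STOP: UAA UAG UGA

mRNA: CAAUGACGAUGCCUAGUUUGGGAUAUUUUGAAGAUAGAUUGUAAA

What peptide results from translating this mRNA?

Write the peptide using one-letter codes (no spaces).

start AUG at pos 2
pos 2: AUG -> M; peptide=M
pos 5: ACG -> T; peptide=MT
pos 8: AUG -> M; peptide=MTM
pos 11: CCU -> P; peptide=MTMP
pos 14: AGU -> S; peptide=MTMPS
pos 17: UUG -> L; peptide=MTMPSL
pos 20: GGA -> G; peptide=MTMPSLG
pos 23: UAU -> Y; peptide=MTMPSLGY
pos 26: UUU -> F; peptide=MTMPSLGYF
pos 29: GAA -> E; peptide=MTMPSLGYFE
pos 32: GAU -> D; peptide=MTMPSLGYFED
pos 35: AGA -> R; peptide=MTMPSLGYFEDR
pos 38: UUG -> L; peptide=MTMPSLGYFEDRL
pos 41: UAA -> STOP

Answer: MTMPSLGYFEDRL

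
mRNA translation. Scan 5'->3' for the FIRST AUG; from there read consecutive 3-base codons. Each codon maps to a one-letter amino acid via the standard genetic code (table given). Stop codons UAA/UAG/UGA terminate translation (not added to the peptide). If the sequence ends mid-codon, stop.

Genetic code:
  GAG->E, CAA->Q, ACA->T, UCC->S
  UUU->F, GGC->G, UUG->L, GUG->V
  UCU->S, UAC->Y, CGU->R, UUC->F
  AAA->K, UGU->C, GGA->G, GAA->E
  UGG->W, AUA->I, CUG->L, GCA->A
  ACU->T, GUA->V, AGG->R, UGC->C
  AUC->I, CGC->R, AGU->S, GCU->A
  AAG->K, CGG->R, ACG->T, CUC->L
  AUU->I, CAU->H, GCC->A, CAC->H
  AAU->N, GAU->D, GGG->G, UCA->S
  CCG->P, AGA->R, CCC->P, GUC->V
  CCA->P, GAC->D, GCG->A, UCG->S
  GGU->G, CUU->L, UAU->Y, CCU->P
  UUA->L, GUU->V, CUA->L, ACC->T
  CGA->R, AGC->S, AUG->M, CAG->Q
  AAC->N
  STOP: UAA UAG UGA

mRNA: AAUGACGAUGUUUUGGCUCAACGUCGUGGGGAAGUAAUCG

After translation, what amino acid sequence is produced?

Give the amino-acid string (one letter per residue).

start AUG at pos 1
pos 1: AUG -> M; peptide=M
pos 4: ACG -> T; peptide=MT
pos 7: AUG -> M; peptide=MTM
pos 10: UUU -> F; peptide=MTMF
pos 13: UGG -> W; peptide=MTMFW
pos 16: CUC -> L; peptide=MTMFWL
pos 19: AAC -> N; peptide=MTMFWLN
pos 22: GUC -> V; peptide=MTMFWLNV
pos 25: GUG -> V; peptide=MTMFWLNVV
pos 28: GGG -> G; peptide=MTMFWLNVVG
pos 31: AAG -> K; peptide=MTMFWLNVVGK
pos 34: UAA -> STOP

Answer: MTMFWLNVVGK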